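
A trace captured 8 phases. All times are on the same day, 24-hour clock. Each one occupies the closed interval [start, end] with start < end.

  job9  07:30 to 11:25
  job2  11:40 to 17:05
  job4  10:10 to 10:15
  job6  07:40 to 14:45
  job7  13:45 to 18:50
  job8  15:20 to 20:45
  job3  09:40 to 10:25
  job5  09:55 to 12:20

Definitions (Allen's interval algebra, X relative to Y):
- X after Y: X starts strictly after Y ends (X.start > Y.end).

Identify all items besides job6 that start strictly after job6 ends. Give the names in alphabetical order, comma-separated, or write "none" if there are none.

Target job6 = [07:40, 14:45].
job2 [11:40, 17:05] → overlapped-by → no.
job3 [09:40, 10:25] → during → no.
job4 [10:10, 10:15] → during → no.
job5 [09:55, 12:20] → during → no.
job7 [13:45, 18:50] → overlapped-by → no.
job8 [15:20, 20:45] → after → yes.
job9 [07:30, 11:25] → overlaps → no.
Result: job8.

job8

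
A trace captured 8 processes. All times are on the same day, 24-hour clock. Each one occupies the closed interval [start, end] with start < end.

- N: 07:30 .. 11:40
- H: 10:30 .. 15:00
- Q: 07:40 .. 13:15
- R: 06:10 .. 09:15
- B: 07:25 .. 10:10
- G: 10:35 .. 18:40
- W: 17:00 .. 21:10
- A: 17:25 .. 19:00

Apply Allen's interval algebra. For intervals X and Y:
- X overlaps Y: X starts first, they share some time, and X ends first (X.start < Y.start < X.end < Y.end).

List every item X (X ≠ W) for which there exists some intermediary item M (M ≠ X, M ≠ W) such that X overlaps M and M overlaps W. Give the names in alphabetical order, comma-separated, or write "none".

H, N, Q

Target W = [17:00, 21:10].
Intermediaries M with M overlaps W: G.
Via G — items with X overlaps G: H, N, Q.
Union: H, N, Q.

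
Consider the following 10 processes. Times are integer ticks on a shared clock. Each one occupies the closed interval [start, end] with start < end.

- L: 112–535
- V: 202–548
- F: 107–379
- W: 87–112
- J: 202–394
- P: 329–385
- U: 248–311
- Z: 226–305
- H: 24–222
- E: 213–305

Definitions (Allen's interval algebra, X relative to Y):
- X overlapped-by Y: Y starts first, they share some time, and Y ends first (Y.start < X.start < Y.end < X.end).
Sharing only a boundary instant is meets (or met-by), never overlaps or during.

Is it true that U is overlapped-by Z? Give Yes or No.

U = [248, 311], Z = [226, 305].
Actual relation of U to Z: overlapped-by.
Asked whether 'overlapped-by' holds → Yes.

Yes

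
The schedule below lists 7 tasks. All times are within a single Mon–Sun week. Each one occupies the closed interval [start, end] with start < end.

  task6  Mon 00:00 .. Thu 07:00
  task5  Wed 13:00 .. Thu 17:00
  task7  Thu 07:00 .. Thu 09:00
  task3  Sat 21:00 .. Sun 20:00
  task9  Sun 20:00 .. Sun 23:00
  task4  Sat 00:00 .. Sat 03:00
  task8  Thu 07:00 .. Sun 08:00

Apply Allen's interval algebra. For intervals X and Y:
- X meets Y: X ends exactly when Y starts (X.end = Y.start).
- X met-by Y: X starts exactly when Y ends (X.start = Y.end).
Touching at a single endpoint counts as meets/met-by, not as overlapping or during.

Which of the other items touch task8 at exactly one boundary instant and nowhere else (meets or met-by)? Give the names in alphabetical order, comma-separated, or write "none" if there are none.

task6

Target task8 = [Thu 07:00, Sun 08:00].
task3 [Sat 21:00, Sun 20:00] → overlapped-by → no.
task4 [Sat 00:00, Sat 03:00] → during → no.
task5 [Wed 13:00, Thu 17:00] → overlaps → no.
task6 [Mon 00:00, Thu 07:00] → meets → yes.
task7 [Thu 07:00, Thu 09:00] → starts → no.
task9 [Sun 20:00, Sun 23:00] → after → no.
Result: task6.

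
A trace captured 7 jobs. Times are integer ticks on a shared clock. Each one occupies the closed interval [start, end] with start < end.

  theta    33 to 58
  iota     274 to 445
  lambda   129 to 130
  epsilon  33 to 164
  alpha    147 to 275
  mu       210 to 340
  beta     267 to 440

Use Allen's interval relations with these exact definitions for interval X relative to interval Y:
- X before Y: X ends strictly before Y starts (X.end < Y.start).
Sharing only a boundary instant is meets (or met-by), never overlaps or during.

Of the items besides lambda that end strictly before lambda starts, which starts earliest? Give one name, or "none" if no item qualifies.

Target lambda = [129, 130].
alpha [147, 275] → after → excluded.
beta [267, 440] → after → excluded.
epsilon [33, 164] → contains → excluded.
iota [274, 445] → after → excluded.
mu [210, 340] → after → excluded.
theta [33, 58] → before → candidate.
Among candidates, earliest start is 33 → theta.

theta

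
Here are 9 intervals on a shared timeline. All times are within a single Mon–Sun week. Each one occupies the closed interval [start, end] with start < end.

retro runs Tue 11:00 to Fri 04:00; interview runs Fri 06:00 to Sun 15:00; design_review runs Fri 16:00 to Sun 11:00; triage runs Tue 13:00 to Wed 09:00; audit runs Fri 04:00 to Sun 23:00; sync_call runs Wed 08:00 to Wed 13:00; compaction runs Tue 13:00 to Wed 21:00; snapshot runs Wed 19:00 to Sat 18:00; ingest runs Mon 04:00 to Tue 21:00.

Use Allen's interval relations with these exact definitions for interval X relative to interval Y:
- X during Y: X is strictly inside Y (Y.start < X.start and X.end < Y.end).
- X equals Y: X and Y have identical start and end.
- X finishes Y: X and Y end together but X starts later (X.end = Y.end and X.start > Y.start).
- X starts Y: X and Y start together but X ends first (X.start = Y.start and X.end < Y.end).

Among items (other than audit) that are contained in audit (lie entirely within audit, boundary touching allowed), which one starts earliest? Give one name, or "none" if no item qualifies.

interview

Target audit = [Fri 04:00, Sun 23:00].
compaction [Tue 13:00, Wed 21:00] → before → excluded.
design_review [Fri 16:00, Sun 11:00] → during → candidate.
ingest [Mon 04:00, Tue 21:00] → before → excluded.
interview [Fri 06:00, Sun 15:00] → during → candidate.
retro [Tue 11:00, Fri 04:00] → meets → excluded.
snapshot [Wed 19:00, Sat 18:00] → overlaps → excluded.
sync_call [Wed 08:00, Wed 13:00] → before → excluded.
triage [Tue 13:00, Wed 09:00] → before → excluded.
Among candidates, earliest start is Fri 06:00 → interview.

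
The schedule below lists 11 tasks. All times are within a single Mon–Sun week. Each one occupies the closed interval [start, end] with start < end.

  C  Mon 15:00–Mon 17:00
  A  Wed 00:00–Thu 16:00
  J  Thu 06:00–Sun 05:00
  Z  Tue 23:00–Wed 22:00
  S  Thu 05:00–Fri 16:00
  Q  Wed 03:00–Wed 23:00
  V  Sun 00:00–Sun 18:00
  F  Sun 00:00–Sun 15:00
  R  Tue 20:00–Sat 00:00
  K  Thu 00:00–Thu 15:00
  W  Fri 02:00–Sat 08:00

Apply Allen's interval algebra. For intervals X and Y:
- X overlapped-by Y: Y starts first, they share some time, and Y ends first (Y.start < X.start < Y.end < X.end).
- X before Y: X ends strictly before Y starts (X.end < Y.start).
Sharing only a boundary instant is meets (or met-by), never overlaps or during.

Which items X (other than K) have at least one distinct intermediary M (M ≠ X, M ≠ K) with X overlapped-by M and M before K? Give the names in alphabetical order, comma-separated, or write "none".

Target K = [Thu 00:00, Thu 15:00].
Intermediaries M with M before K: C, Q, Z.
Via C — items with X overlapped-by C: none.
Via Q — items with X overlapped-by Q: none.
Via Z — items with X overlapped-by Z: A, Q.
Union: A, Q.

A, Q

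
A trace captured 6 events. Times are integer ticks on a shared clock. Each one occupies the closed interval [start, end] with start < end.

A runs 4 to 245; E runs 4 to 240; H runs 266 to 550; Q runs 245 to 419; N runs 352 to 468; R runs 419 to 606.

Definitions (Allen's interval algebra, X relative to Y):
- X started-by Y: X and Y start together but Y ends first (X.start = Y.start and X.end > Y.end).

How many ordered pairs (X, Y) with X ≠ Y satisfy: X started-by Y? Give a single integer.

1

Checking all 30 ordered pairs for relation 'started-by'; matching pairs in alphabetical order:
(A, E): A started-by E ✓
Count: 1.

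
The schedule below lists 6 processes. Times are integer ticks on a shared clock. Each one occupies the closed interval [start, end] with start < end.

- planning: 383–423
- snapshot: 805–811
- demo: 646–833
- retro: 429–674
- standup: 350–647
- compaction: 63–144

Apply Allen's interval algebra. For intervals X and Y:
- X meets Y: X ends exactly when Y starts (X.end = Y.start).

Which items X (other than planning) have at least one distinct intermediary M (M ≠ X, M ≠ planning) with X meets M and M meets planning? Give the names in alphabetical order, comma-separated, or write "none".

Target planning = [383, 423].
Intermediaries M with M meets planning: none.
Union: none.

none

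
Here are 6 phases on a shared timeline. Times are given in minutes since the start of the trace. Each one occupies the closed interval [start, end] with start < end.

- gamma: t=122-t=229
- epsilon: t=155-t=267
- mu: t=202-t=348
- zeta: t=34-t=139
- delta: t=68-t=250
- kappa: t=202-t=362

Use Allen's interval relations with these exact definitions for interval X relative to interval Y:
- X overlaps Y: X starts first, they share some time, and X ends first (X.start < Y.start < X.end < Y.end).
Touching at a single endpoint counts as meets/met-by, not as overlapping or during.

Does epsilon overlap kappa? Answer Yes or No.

Yes

epsilon = [t=155, t=267], kappa = [t=202, t=362].
Actual relation of epsilon to kappa: overlaps.
Asked whether 'overlaps' holds → Yes.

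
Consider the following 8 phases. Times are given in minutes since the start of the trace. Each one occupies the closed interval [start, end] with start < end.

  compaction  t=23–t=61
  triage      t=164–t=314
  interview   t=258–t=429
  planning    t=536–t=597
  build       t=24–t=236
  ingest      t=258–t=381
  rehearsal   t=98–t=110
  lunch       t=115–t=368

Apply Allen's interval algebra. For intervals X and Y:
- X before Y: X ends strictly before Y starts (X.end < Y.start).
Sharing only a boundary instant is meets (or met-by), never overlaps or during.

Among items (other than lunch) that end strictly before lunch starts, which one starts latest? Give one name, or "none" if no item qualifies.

Target lunch = [t=115, t=368].
build [t=24, t=236] → overlaps → excluded.
compaction [t=23, t=61] → before → candidate.
ingest [t=258, t=381] → overlapped-by → excluded.
interview [t=258, t=429] → overlapped-by → excluded.
planning [t=536, t=597] → after → excluded.
rehearsal [t=98, t=110] → before → candidate.
triage [t=164, t=314] → during → excluded.
Among candidates, latest start is t=98 → rehearsal.

rehearsal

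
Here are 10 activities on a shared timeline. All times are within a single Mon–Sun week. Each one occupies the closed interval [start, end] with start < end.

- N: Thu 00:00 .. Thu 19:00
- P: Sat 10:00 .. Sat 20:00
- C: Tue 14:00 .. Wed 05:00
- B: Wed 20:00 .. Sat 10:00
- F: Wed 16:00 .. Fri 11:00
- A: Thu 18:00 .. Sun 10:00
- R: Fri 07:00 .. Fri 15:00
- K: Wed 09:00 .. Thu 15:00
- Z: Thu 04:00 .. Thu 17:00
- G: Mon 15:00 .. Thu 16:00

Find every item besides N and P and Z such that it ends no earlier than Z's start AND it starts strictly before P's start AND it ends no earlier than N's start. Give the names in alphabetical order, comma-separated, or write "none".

Conditions: its end is no earlier than Z's start (X.end >= Thu 04:00) AND its start is strictly before P's start (X.start < Sat 10:00) AND its end is no earlier than N's start (X.end >= Thu 00:00).
A: end Sun 10:00 >= Thu 04:00? ✓; start Thu 18:00 < Sat 10:00? ✓; end Sun 10:00 >= Thu 00:00? ✓ → yes.
B: end Sat 10:00 >= Thu 04:00? ✓; start Wed 20:00 < Sat 10:00? ✓; end Sat 10:00 >= Thu 00:00? ✓ → yes.
C: end Wed 05:00 >= Thu 04:00? ✗; start Tue 14:00 < Sat 10:00? ✓; end Wed 05:00 >= Thu 00:00? ✗ → no.
F: end Fri 11:00 >= Thu 04:00? ✓; start Wed 16:00 < Sat 10:00? ✓; end Fri 11:00 >= Thu 00:00? ✓ → yes.
G: end Thu 16:00 >= Thu 04:00? ✓; start Mon 15:00 < Sat 10:00? ✓; end Thu 16:00 >= Thu 00:00? ✓ → yes.
K: end Thu 15:00 >= Thu 04:00? ✓; start Wed 09:00 < Sat 10:00? ✓; end Thu 15:00 >= Thu 00:00? ✓ → yes.
R: end Fri 15:00 >= Thu 04:00? ✓; start Fri 07:00 < Sat 10:00? ✓; end Fri 15:00 >= Thu 00:00? ✓ → yes.
Result: A, B, F, G, K, R.

A, B, F, G, K, R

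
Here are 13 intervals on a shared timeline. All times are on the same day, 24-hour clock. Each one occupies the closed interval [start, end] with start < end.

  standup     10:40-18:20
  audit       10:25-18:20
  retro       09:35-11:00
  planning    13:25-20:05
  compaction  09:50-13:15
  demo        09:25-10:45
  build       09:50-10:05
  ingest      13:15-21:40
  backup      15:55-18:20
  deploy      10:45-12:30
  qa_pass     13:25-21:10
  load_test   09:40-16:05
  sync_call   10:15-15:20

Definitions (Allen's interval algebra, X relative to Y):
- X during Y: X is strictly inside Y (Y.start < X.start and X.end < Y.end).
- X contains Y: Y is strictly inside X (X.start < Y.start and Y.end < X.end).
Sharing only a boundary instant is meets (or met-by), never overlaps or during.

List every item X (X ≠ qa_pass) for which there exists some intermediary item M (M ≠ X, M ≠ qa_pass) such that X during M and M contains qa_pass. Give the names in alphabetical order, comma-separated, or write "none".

Target qa_pass = [13:25, 21:10].
Intermediaries M with M contains qa_pass: ingest.
Via ingest — items with X during ingest: backup, planning.
Union: backup, planning.

backup, planning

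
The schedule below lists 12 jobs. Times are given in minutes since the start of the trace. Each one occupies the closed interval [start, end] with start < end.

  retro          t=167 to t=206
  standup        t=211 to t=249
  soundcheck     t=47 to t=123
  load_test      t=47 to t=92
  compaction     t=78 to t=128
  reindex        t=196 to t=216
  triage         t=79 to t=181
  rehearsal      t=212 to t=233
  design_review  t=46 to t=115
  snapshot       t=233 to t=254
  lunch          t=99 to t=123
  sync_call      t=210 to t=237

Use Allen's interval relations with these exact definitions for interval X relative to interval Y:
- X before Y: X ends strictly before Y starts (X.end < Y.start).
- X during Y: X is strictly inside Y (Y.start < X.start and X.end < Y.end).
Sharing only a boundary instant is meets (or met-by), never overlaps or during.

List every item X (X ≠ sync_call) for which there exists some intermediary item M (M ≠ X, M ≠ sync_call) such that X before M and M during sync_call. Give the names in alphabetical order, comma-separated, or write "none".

Target sync_call = [t=210, t=237].
Intermediaries M with M during sync_call: rehearsal.
Via rehearsal — items with X before rehearsal: compaction, design_review, load_test, lunch, retro, soundcheck, triage.
Union: compaction, design_review, load_test, lunch, retro, soundcheck, triage.

compaction, design_review, load_test, lunch, retro, soundcheck, triage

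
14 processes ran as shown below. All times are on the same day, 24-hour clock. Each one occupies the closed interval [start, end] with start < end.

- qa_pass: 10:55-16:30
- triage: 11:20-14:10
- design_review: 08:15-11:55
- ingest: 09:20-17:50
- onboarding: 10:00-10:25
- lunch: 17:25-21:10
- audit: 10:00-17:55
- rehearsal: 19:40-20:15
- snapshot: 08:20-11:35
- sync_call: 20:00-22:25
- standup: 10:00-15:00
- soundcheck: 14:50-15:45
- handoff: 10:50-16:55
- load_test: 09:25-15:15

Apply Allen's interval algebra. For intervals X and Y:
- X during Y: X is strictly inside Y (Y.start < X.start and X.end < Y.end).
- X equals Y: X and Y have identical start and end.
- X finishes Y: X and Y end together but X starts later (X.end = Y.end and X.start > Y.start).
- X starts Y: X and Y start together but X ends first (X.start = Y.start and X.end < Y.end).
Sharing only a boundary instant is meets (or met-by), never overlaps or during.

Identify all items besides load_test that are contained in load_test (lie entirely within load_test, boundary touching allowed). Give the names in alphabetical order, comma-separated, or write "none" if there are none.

onboarding, standup, triage

Target load_test = [09:25, 15:15].
audit [10:00, 17:55] → overlapped-by → no.
design_review [08:15, 11:55] → overlaps → no.
handoff [10:50, 16:55] → overlapped-by → no.
ingest [09:20, 17:50] → contains → no.
lunch [17:25, 21:10] → after → no.
onboarding [10:00, 10:25] → during → yes.
qa_pass [10:55, 16:30] → overlapped-by → no.
rehearsal [19:40, 20:15] → after → no.
snapshot [08:20, 11:35] → overlaps → no.
soundcheck [14:50, 15:45] → overlapped-by → no.
standup [10:00, 15:00] → during → yes.
sync_call [20:00, 22:25] → after → no.
triage [11:20, 14:10] → during → yes.
Result: onboarding, standup, triage.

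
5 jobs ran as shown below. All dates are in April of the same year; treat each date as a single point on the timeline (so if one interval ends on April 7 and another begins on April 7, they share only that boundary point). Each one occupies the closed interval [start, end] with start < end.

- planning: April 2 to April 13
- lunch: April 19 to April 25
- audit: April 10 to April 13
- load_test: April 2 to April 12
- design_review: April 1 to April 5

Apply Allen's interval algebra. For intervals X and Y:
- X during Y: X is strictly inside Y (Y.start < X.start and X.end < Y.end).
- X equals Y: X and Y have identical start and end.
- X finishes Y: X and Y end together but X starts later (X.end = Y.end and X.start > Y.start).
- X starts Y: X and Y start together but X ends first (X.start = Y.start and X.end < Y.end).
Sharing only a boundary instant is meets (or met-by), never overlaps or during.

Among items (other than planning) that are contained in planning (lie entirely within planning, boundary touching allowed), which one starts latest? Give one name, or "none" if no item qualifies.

audit

Target planning = [April 2, April 13].
audit [April 10, April 13] → finishes → candidate.
design_review [April 1, April 5] → overlaps → excluded.
load_test [April 2, April 12] → starts → candidate.
lunch [April 19, April 25] → after → excluded.
Among candidates, latest start is April 10 → audit.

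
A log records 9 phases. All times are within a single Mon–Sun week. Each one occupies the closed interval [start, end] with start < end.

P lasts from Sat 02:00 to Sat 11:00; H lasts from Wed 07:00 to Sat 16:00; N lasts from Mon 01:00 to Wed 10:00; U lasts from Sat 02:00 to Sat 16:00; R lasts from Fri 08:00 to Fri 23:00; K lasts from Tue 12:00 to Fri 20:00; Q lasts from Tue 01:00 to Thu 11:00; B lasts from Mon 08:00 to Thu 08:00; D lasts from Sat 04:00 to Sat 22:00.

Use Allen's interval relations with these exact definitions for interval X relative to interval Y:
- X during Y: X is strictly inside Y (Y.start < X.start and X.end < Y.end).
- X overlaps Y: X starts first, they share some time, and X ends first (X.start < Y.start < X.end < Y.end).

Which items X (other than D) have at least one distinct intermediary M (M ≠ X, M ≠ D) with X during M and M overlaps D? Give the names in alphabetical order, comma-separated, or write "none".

Target D = [Sat 04:00, Sat 22:00].
Intermediaries M with M overlaps D: H, P, U.
Via H — items with X during H: P, R.
Via P — items with X during P: none.
Via U — items with X during U: none.
Union: P, R.

P, R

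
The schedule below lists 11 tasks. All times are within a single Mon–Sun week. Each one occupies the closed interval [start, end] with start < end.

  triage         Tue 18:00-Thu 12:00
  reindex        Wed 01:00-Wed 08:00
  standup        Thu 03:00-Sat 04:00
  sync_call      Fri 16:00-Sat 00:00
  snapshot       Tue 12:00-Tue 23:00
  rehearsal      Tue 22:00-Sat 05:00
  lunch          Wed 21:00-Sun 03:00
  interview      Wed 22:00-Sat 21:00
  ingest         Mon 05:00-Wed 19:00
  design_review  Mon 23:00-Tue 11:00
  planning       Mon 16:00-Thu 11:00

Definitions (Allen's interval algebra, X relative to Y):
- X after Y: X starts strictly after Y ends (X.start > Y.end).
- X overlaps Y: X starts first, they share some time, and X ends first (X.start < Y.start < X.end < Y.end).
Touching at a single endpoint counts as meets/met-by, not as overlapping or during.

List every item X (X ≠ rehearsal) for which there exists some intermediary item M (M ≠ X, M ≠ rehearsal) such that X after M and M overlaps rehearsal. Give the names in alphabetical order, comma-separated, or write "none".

Target rehearsal = [Tue 22:00, Sat 05:00].
Intermediaries M with M overlaps rehearsal: ingest, planning, snapshot, triage.
Via ingest — items with X after ingest: interview, lunch, standup, sync_call.
Via planning — items with X after planning: sync_call.
Via snapshot — items with X after snapshot: interview, lunch, reindex, standup, sync_call.
Via triage — items with X after triage: sync_call.
Union: interview, lunch, reindex, standup, sync_call.

interview, lunch, reindex, standup, sync_call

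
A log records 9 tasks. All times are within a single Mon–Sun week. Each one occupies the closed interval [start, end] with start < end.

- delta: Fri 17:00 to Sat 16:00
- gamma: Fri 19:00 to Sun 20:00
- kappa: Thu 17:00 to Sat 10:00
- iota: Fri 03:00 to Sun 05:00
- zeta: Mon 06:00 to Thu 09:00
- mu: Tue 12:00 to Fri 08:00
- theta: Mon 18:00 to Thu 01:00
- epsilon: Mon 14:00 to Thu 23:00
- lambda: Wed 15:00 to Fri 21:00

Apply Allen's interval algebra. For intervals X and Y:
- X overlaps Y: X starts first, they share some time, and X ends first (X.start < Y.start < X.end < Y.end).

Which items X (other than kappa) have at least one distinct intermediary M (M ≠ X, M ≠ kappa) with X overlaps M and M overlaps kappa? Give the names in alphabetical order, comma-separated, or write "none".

epsilon, mu, theta, zeta

Target kappa = [Thu 17:00, Sat 10:00].
Intermediaries M with M overlaps kappa: epsilon, lambda, mu.
Via epsilon — items with X overlaps epsilon: zeta.
Via lambda — items with X overlaps lambda: epsilon, mu, theta, zeta.
Via mu — items with X overlaps mu: epsilon, theta, zeta.
Union: epsilon, mu, theta, zeta.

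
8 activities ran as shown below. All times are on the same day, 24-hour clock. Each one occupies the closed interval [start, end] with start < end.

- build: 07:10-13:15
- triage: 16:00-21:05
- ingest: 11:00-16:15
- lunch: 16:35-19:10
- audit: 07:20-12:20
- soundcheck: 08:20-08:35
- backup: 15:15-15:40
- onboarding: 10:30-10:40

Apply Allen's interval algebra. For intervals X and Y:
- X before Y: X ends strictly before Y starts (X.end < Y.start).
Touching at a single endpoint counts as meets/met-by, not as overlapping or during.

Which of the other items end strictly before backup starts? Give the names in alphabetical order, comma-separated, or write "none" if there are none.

audit, build, onboarding, soundcheck

Target backup = [15:15, 15:40].
audit [07:20, 12:20] → before → yes.
build [07:10, 13:15] → before → yes.
ingest [11:00, 16:15] → contains → no.
lunch [16:35, 19:10] → after → no.
onboarding [10:30, 10:40] → before → yes.
soundcheck [08:20, 08:35] → before → yes.
triage [16:00, 21:05] → after → no.
Result: audit, build, onboarding, soundcheck.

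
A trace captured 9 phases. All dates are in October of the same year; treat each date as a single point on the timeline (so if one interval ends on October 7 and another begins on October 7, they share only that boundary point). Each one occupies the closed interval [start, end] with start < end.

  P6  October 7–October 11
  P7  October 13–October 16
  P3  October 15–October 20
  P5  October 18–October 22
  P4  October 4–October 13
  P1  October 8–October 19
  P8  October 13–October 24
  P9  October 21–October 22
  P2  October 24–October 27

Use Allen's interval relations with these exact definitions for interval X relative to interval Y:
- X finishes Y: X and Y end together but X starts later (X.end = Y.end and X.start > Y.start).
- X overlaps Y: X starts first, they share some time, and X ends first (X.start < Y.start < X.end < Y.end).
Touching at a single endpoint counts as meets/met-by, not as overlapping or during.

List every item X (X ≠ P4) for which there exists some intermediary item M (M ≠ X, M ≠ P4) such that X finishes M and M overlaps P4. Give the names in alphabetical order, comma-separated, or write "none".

Target P4 = [October 4, October 13].
Intermediaries M with M overlaps P4: none.
Union: none.

none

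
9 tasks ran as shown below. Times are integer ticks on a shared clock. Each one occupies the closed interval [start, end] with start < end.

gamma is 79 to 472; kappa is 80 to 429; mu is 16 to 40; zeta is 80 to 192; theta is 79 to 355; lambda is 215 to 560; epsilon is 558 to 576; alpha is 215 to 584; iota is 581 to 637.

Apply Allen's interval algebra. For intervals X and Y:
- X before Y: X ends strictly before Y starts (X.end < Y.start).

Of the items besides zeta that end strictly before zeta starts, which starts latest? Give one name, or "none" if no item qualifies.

mu

Target zeta = [80, 192].
alpha [215, 584] → after → excluded.
epsilon [558, 576] → after → excluded.
gamma [79, 472] → contains → excluded.
iota [581, 637] → after → excluded.
kappa [80, 429] → started-by → excluded.
lambda [215, 560] → after → excluded.
mu [16, 40] → before → candidate.
theta [79, 355] → contains → excluded.
Among candidates, latest start is 16 → mu.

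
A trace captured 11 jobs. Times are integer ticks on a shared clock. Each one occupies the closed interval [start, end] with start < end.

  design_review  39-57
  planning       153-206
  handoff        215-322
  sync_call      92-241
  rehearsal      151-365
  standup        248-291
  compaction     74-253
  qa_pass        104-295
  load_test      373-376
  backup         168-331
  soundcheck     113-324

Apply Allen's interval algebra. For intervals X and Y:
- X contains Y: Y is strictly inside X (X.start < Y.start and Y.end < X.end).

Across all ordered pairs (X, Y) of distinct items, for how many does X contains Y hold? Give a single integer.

15

Checking all 110 ordered pairs for relation 'contains'; matching pairs in alphabetical order:
(backup, handoff): backup contains handoff ✓
(backup, standup): backup contains standup ✓
(compaction, planning): compaction contains planning ✓
(compaction, sync_call): compaction contains sync_call ✓
(handoff, standup): handoff contains standup ✓
(qa_pass, planning): qa_pass contains planning ✓
(qa_pass, standup): qa_pass contains standup ✓
(rehearsal, backup): rehearsal contains backup ✓
(rehearsal, handoff): rehearsal contains handoff ✓
(rehearsal, planning): rehearsal contains planning ✓
(rehearsal, standup): rehearsal contains standup ✓
(soundcheck, handoff): soundcheck contains handoff ✓
(soundcheck, planning): soundcheck contains planning ✓
(soundcheck, standup): soundcheck contains standup ✓
(sync_call, planning): sync_call contains planning ✓
Count: 15.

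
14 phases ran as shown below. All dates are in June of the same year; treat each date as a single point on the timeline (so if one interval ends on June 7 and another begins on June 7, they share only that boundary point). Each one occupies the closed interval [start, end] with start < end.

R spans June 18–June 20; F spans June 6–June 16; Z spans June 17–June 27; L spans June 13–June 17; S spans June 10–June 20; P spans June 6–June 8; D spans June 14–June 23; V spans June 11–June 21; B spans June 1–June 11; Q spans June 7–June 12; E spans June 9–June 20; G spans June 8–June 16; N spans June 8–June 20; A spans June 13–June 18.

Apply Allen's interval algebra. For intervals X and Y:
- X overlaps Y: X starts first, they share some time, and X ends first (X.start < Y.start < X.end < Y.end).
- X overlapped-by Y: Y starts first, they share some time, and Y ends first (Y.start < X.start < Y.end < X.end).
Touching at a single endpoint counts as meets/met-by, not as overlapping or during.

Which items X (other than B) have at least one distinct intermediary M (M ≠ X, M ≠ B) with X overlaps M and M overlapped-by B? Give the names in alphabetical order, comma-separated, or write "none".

F, G, P, Q

Target B = [June 1, June 11].
Intermediaries M with M overlapped-by B: E, F, G, N, Q, S.
Via E — items with X overlaps E: F, G, Q.
Via F — items with X overlaps F: none.
Via G — items with X overlaps G: Q.
Via N — items with X overlaps N: F, Q.
Via Q — items with X overlaps Q: P.
Via S — items with X overlaps S: F, G, Q.
Union: F, G, P, Q.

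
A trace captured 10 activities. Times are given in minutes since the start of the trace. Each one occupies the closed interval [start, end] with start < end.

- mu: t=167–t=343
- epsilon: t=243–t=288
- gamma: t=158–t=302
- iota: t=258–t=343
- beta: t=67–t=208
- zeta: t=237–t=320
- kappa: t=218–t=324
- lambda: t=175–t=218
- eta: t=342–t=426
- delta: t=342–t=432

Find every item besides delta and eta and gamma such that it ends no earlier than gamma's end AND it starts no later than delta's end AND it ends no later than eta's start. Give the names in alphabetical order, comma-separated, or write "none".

Conditions: its end is no earlier than gamma's end (X.end >= t=302) AND its start is no later than delta's end (X.start <= t=432) AND its end is no later than eta's start (X.end <= t=342).
beta: end t=208 >= t=302? ✗; start t=67 <= t=432? ✓; end t=208 <= t=342? ✓ → no.
epsilon: end t=288 >= t=302? ✗; start t=243 <= t=432? ✓; end t=288 <= t=342? ✓ → no.
iota: end t=343 >= t=302? ✓; start t=258 <= t=432? ✓; end t=343 <= t=342? ✗ → no.
kappa: end t=324 >= t=302? ✓; start t=218 <= t=432? ✓; end t=324 <= t=342? ✓ → yes.
lambda: end t=218 >= t=302? ✗; start t=175 <= t=432? ✓; end t=218 <= t=342? ✓ → no.
mu: end t=343 >= t=302? ✓; start t=167 <= t=432? ✓; end t=343 <= t=342? ✗ → no.
zeta: end t=320 >= t=302? ✓; start t=237 <= t=432? ✓; end t=320 <= t=342? ✓ → yes.
Result: kappa, zeta.

kappa, zeta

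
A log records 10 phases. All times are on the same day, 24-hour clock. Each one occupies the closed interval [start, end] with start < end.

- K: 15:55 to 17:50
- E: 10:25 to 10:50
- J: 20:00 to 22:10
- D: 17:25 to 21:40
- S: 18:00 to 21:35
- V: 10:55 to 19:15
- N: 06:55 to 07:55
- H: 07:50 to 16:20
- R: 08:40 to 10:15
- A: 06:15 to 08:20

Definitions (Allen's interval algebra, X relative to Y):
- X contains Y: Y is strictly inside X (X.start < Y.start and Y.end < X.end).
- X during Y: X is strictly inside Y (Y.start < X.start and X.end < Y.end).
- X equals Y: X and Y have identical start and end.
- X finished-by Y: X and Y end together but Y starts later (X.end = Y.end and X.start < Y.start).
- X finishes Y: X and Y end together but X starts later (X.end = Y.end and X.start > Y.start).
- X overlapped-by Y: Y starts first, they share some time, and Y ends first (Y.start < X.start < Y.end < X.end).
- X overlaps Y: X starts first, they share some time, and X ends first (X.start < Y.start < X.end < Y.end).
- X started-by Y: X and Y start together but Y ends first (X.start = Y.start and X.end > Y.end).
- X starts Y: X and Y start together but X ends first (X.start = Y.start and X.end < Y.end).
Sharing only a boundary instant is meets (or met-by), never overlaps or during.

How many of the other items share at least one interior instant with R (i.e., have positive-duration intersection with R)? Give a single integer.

1

Target R = [08:40, 10:15].
A [06:15, 08:20] → before → no.
D [17:25, 21:40] → after → no.
E [10:25, 10:50] → after → no.
H [07:50, 16:20] → contains → counts.
J [20:00, 22:10] → after → no.
K [15:55, 17:50] → after → no.
N [06:55, 07:55] → before → no.
S [18:00, 21:35] → after → no.
V [10:55, 19:15] → after → no.
Total: 1.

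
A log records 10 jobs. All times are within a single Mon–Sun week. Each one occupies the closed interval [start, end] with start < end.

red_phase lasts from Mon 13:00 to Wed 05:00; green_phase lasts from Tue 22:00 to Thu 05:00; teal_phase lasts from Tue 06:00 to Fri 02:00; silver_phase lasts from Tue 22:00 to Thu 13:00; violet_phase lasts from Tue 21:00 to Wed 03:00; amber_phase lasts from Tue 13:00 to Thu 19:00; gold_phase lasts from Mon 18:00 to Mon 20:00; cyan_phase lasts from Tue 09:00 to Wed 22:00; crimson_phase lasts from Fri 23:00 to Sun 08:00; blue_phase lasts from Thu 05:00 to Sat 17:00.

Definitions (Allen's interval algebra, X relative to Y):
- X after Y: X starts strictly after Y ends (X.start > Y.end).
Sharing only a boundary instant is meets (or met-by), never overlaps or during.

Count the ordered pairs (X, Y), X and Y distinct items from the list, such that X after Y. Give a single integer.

Checking all 90 ordered pairs for relation 'after'; matching pairs in alphabetical order:
(amber_phase, gold_phase): amber_phase after gold_phase ✓
(blue_phase, cyan_phase): blue_phase after cyan_phase ✓
(blue_phase, gold_phase): blue_phase after gold_phase ✓
(blue_phase, red_phase): blue_phase after red_phase ✓
(blue_phase, violet_phase): blue_phase after violet_phase ✓
(crimson_phase, amber_phase): crimson_phase after amber_phase ✓
(crimson_phase, cyan_phase): crimson_phase after cyan_phase ✓
(crimson_phase, gold_phase): crimson_phase after gold_phase ✓
(crimson_phase, green_phase): crimson_phase after green_phase ✓
(crimson_phase, red_phase): crimson_phase after red_phase ✓
(crimson_phase, silver_phase): crimson_phase after silver_phase ✓
(crimson_phase, teal_phase): crimson_phase after teal_phase ✓
(crimson_phase, violet_phase): crimson_phase after violet_phase ✓
(cyan_phase, gold_phase): cyan_phase after gold_phase ✓
(green_phase, gold_phase): green_phase after gold_phase ✓
(silver_phase, gold_phase): silver_phase after gold_phase ✓
(teal_phase, gold_phase): teal_phase after gold_phase ✓
(violet_phase, gold_phase): violet_phase after gold_phase ✓
Count: 18.

18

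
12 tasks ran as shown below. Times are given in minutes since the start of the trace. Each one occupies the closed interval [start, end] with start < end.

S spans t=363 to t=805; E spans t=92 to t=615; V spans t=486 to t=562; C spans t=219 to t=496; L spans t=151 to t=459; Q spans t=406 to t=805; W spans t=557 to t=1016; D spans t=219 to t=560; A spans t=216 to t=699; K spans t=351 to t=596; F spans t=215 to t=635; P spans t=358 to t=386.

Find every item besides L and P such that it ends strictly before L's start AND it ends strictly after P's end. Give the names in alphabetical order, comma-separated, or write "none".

none

Conditions: its end is strictly before L's start (X.end < t=151) AND its end is strictly after P's end (X.end > t=386).
A: end t=699 < t=151? ✗; end t=699 > t=386? ✓ → no.
C: end t=496 < t=151? ✗; end t=496 > t=386? ✓ → no.
D: end t=560 < t=151? ✗; end t=560 > t=386? ✓ → no.
E: end t=615 < t=151? ✗; end t=615 > t=386? ✓ → no.
F: end t=635 < t=151? ✗; end t=635 > t=386? ✓ → no.
K: end t=596 < t=151? ✗; end t=596 > t=386? ✓ → no.
Q: end t=805 < t=151? ✗; end t=805 > t=386? ✓ → no.
S: end t=805 < t=151? ✗; end t=805 > t=386? ✓ → no.
V: end t=562 < t=151? ✗; end t=562 > t=386? ✓ → no.
W: end t=1016 < t=151? ✗; end t=1016 > t=386? ✓ → no.
Result: none.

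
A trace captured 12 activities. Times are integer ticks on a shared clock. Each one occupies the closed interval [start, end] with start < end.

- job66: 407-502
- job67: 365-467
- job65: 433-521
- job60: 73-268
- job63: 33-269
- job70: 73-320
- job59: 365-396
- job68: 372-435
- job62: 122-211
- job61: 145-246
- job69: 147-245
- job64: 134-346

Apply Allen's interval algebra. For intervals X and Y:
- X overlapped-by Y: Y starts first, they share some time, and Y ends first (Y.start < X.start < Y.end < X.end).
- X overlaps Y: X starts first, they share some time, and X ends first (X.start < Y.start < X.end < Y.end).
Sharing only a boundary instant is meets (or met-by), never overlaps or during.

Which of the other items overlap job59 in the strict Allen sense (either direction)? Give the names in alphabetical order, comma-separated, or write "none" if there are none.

Target job59 = [365, 396].
job60 [73, 268] → before → no.
job61 [145, 246] → before → no.
job62 [122, 211] → before → no.
job63 [33, 269] → before → no.
job64 [134, 346] → before → no.
job65 [433, 521] → after → no.
job66 [407, 502] → after → no.
job67 [365, 467] → started-by → no.
job68 [372, 435] → overlapped-by → yes.
job69 [147, 245] → before → no.
job70 [73, 320] → before → no.
Result: job68.

job68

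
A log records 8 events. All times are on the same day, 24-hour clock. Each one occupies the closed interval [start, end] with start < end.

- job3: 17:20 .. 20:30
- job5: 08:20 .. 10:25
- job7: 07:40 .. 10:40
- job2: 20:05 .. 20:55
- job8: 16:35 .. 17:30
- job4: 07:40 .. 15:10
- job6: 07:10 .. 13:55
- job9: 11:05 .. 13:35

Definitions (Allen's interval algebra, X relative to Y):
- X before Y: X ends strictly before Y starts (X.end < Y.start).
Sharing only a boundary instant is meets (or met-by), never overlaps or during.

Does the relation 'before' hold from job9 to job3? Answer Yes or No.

Yes

job9 = [11:05, 13:35], job3 = [17:20, 20:30].
Actual relation of job9 to job3: before.
Asked whether 'before' holds → Yes.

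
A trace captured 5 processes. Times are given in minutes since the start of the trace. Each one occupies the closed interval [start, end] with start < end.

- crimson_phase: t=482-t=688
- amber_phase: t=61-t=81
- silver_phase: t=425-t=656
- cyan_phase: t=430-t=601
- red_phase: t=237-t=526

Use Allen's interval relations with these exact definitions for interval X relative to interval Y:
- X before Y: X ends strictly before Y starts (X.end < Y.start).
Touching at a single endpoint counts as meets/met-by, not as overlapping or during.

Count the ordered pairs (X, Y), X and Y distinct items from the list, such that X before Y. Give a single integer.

Checking all 20 ordered pairs for relation 'before'; matching pairs in alphabetical order:
(amber_phase, crimson_phase): amber_phase before crimson_phase ✓
(amber_phase, cyan_phase): amber_phase before cyan_phase ✓
(amber_phase, red_phase): amber_phase before red_phase ✓
(amber_phase, silver_phase): amber_phase before silver_phase ✓
Count: 4.

4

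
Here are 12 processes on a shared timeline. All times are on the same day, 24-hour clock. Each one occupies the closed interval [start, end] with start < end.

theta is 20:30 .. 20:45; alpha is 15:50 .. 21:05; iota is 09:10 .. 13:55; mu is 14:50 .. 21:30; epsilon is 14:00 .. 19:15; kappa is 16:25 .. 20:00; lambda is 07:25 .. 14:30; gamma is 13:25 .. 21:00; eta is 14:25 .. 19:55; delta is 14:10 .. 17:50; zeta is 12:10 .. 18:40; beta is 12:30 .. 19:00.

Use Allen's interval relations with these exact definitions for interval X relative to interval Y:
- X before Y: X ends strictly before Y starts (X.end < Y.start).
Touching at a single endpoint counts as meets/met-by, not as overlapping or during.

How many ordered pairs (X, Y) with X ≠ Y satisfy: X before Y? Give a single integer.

17

Checking all 132 ordered pairs for relation 'before'; matching pairs in alphabetical order:
(beta, theta): beta before theta ✓
(delta, theta): delta before theta ✓
(epsilon, theta): epsilon before theta ✓
(eta, theta): eta before theta ✓
(iota, alpha): iota before alpha ✓
(iota, delta): iota before delta ✓
(iota, epsilon): iota before epsilon ✓
(iota, eta): iota before eta ✓
(iota, kappa): iota before kappa ✓
(iota, mu): iota before mu ✓
(iota, theta): iota before theta ✓
(kappa, theta): kappa before theta ✓
(lambda, alpha): lambda before alpha ✓
(lambda, kappa): lambda before kappa ✓
(lambda, mu): lambda before mu ✓
(lambda, theta): lambda before theta ✓
(zeta, theta): zeta before theta ✓
Count: 17.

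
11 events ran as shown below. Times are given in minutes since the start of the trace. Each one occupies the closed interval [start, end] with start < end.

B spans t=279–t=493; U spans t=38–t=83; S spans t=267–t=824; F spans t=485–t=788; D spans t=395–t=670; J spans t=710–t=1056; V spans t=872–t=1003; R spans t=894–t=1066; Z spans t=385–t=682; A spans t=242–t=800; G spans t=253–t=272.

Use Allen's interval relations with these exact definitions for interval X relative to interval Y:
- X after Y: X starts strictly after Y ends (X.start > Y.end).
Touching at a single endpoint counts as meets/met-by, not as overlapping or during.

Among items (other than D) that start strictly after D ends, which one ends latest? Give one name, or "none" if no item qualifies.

R

Target D = [t=395, t=670].
A [t=242, t=800] → contains → excluded.
B [t=279, t=493] → overlaps → excluded.
F [t=485, t=788] → overlapped-by → excluded.
G [t=253, t=272] → before → excluded.
J [t=710, t=1056] → after → candidate.
R [t=894, t=1066] → after → candidate.
S [t=267, t=824] → contains → excluded.
U [t=38, t=83] → before → excluded.
V [t=872, t=1003] → after → candidate.
Z [t=385, t=682] → contains → excluded.
Among candidates, latest end is t=1066 → R.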